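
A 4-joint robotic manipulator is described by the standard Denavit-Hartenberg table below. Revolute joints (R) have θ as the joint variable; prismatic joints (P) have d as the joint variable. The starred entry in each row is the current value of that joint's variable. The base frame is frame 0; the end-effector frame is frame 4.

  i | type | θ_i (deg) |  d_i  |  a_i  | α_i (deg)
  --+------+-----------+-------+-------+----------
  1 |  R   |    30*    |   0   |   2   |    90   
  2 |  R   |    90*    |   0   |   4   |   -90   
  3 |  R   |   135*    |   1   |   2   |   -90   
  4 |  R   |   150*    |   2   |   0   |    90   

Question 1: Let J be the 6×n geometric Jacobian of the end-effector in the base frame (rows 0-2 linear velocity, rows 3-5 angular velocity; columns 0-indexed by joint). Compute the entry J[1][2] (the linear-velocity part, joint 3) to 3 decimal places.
-2.449

axis z_2 = (-0.8660,-0.5000,0.0000); lever o_n−o_2 = (-0.8660,-0.5000,-2.8284)
cross product → J_v[:, 2] = (1.4142,-2.4495,0.0000)
J_ω[:, 2] = z_2
entry J[1][2] = -2.4495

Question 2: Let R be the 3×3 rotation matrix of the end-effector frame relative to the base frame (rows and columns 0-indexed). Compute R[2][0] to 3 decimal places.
End-effector x-axis (col 0 of R) = (0.7392,-0.2803,0.6124)
R[2][0] = 0.6124

0.612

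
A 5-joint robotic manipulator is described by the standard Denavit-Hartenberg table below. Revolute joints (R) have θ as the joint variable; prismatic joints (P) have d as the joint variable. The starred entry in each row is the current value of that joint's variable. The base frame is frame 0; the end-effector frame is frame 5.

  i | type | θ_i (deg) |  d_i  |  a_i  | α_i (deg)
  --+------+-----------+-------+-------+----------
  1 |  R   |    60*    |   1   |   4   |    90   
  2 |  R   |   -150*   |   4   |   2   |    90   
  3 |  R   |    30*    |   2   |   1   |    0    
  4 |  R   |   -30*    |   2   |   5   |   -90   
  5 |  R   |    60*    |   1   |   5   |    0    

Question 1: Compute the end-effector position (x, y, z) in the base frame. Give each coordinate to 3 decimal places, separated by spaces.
after link 1: o_1 = (2.0000, 3.4641, 1.0000)
after link 2: o_2 = (4.5981, -0.0359, 0.0000)
after link 3: o_3 = (4.1561, -1.8014, 1.2990)
after link 4: o_4 = (1.4910, -6.4175, 0.5311)
after link 5: o_5 = (2.3571, -6.9175, -4.4689)

2.357 -6.917 -4.469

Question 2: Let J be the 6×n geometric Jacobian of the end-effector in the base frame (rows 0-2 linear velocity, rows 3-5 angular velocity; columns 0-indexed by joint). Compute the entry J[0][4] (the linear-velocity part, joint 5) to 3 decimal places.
axis z_4 = (0.8660,-0.5000,0.0000); lever o_n−o_4 = (0.8660,-0.5000,-5.0000)
cross product → J_v[:, 4] = (2.5000,4.3301,-0.0000)
J_ω[:, 4] = z_4
entry J[0][4] = 2.5000

2.500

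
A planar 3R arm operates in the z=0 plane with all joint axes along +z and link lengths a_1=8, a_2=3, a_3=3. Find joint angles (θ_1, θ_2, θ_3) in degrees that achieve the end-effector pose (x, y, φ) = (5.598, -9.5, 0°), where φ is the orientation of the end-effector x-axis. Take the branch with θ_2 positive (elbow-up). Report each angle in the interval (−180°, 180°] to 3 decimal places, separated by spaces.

wrist centre = target − a_3·(cos φ, sin φ) = (2.5980, -9.5000)
cos θ_2 = (96.9996−8²−3²)/(2·8·3) = 0.5000; θ_2 = 60.0005° (elbow-up)
β = atan2(-9.5000,2.5980) = -74.7051°; ψ = atan2(2.5981,9.5000) = 15.2955°
θ_1 = β − ψ = -90.0005°
θ_3 = φ − θ_1 − θ_2 = 30.0000° (wrapped to (-180°,180°])

-90.001 60.001 30.000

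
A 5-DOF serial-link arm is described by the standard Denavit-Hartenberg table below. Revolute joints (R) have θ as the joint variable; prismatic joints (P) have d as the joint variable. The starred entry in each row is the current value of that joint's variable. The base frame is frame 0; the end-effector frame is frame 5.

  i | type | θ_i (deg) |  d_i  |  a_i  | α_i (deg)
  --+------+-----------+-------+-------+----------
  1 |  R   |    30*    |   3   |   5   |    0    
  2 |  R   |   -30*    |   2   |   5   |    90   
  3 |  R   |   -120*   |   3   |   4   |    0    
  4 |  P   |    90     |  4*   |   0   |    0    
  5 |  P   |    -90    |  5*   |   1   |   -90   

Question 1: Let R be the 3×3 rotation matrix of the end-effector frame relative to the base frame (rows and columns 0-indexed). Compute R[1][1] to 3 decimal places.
1.000

End-effector y-axis (col 1 of R) = (0.0000,1.0000,-0.0000)
R[1][1] = 1.0000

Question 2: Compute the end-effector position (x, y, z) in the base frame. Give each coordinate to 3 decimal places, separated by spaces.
after link 1: o_1 = (4.3301, 2.5000, 3.0000)
after link 2: o_2 = (9.3301, 2.5000, 5.0000)
after link 3: o_3 = (7.3301, -0.5000, 1.5359)
after link 4: o_4 = (7.3301, -4.5000, 1.5359)
after link 5: o_5 = (6.8301, -9.5000, 0.6699)

6.830 -9.500 0.670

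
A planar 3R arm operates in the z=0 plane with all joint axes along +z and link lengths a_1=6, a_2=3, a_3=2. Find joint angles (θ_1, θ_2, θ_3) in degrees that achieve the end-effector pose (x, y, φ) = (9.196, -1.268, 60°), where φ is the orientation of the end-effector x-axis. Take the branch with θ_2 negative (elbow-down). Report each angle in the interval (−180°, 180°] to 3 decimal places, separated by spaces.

wrist centre = target − a_3·(cos φ, sin φ) = (8.1960, -3.0001)
cos θ_2 = (76.1747−6²−3²)/(2·6·3) = 0.8660; θ_2 = -30.0070° (elbow-down)
β = atan2(-3.0001,8.1960) = -20.1046°; ψ = atan2(-1.5003,8.5979) = -9.8983°
θ_1 = β − ψ = -10.2062°
θ_3 = φ − θ_1 − θ_2 = 100.2132° (wrapped to (-180°,180°])

-10.206 -30.007 100.213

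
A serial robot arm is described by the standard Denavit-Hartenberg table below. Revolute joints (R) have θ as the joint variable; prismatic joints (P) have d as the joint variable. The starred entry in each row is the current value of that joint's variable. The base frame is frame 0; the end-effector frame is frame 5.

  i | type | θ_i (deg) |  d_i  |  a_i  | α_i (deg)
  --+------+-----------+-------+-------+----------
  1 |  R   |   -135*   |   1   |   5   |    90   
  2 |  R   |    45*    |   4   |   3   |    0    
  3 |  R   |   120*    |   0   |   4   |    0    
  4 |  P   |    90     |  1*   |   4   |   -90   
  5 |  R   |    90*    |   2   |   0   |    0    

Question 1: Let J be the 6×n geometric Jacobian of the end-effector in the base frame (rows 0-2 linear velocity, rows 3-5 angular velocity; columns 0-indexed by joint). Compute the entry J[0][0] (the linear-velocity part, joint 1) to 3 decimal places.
axis z_0 = ẑ; lever o_n−o_0 = (-6.4730,0.5981,-0.2247)
cross product → J_v[:, 0] = (-0.5981,-6.4730,0.0000)
J_ω[:, 0] = z_0
entry J[0][0] = -0.5981

-0.598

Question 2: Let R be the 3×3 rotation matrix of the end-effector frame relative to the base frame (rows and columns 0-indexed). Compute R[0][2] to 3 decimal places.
-0.683

End-effector z-axis (col 2 of R) = (-0.6830,-0.6830,-0.2588)
R[0][2] = -0.6830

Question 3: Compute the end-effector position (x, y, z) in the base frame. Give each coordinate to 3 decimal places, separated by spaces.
after link 1: o_1 = (-3.5355, -3.5355, 1.0000)
after link 2: o_2 = (-7.8640, -2.2071, 3.1213)
after link 3: o_3 = (-5.1319, 0.5249, 4.1566)
after link 4: o_4 = (-5.1070, 1.9641, 0.2929)
after link 5: o_5 = (-6.4730, 0.5981, -0.2247)

-6.473 0.598 -0.225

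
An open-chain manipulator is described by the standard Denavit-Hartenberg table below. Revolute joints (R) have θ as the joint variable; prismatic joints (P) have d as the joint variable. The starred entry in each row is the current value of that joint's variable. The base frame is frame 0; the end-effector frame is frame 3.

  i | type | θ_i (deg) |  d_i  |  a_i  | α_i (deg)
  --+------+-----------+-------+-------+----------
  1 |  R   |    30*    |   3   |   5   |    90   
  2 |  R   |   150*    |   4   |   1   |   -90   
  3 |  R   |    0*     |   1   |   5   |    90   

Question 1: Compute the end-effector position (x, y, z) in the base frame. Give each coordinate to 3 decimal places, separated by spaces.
1.397 -3.812 5.134

after link 1: o_1 = (4.3301, 2.5000, 3.0000)
after link 2: o_2 = (5.5801, -1.3971, 3.5000)
after link 3: o_3 = (1.3971, -3.8122, 5.1340)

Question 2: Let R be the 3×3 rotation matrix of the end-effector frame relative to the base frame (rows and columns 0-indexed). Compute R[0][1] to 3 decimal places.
End-effector y-axis (col 1 of R) = (-0.4330,-0.2500,-0.8660)
R[0][1] = -0.4330

-0.433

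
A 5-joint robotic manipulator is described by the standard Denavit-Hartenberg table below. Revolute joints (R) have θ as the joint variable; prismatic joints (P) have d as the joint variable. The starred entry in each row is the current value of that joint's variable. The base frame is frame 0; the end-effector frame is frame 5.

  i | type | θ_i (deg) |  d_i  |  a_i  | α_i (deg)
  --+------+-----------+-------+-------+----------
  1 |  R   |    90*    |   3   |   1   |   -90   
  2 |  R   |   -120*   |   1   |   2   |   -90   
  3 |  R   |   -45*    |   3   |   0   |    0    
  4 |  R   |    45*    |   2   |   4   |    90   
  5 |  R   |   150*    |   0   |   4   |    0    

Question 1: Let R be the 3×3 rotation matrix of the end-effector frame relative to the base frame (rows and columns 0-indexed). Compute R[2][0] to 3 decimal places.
End-effector x-axis (col 0 of R) = (0.0000,0.8660,-0.5000)
R[2][0] = -0.5000

-0.500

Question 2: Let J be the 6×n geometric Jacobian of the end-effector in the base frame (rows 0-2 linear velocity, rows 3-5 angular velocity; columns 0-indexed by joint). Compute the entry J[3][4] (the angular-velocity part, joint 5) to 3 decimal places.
-1.000

axis z_4 = (-1.0000,0.0000,0.0000); lever o_n−o_4 = (0.0000,3.4641,-2.0000)
cross product → J_v[:, 4] = (-0.0000,-2.0000,-3.4641)
J_ω[:, 4] = z_4
entry J[3][4] = -1.0000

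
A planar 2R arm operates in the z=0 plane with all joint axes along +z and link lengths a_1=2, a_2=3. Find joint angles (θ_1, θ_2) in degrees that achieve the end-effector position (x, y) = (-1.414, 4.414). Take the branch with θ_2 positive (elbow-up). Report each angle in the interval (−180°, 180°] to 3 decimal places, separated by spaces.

cos θ_2 = (21.4828−2²−3²)/(2·2·3) = 0.7069; θ_2 = 45.0168° (elbow-up)
β = atan2(4.4140,-1.4140) = 107.7626°; ψ = atan2(2.1219,4.1207) = 27.2461°
θ_1 = β − ψ = 80.5165°

80.516 45.017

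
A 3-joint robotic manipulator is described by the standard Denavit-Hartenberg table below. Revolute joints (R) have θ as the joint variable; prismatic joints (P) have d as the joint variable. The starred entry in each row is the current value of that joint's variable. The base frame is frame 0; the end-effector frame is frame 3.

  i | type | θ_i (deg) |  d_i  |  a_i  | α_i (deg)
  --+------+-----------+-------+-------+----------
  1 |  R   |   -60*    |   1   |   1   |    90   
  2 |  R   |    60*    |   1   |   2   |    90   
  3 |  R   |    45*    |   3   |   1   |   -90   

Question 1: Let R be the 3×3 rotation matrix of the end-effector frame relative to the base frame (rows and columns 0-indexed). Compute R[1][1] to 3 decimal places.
0.750

End-effector y-axis (col 1 of R) = (-0.4330,0.7500,0.5000)
R[1][1] = 0.7500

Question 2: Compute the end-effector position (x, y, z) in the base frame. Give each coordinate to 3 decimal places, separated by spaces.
after link 1: o_1 = (0.5000, -0.8660, 1.0000)
after link 2: o_2 = (0.1340, -2.2321, 2.7321)
after link 3: o_3 = (0.9974, -5.1418, 1.8444)

0.997 -5.142 1.844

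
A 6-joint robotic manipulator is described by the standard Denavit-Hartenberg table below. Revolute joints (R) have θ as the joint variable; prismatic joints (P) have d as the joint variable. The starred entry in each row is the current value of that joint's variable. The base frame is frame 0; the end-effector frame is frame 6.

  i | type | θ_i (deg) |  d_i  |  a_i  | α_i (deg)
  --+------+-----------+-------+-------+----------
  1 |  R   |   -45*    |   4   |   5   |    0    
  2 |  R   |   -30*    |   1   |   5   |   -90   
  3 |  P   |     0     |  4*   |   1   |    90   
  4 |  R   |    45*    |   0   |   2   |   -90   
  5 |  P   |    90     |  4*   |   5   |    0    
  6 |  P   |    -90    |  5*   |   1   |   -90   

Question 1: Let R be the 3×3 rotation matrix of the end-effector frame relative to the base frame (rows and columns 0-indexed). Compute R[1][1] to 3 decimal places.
End-effector y-axis (col 1 of R) = (-0.5000,-0.8660,-0.0000)
R[1][1] = -0.8660

-0.866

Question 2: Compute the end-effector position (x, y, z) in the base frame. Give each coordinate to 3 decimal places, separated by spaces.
16.050 -2.002 0.000

after link 1: o_1 = (3.5355, -3.5355, 4.0000)
after link 2: o_2 = (4.8296, -8.3652, 5.0000)
after link 3: o_3 = (8.9522, -8.2958, 5.0000)
after link 4: o_4 = (10.6842, -9.2958, 5.0000)
after link 5: o_5 = (12.6842, -5.8317, 0.0000)
after link 6: o_6 = (16.0502, -2.0016, 0.0000)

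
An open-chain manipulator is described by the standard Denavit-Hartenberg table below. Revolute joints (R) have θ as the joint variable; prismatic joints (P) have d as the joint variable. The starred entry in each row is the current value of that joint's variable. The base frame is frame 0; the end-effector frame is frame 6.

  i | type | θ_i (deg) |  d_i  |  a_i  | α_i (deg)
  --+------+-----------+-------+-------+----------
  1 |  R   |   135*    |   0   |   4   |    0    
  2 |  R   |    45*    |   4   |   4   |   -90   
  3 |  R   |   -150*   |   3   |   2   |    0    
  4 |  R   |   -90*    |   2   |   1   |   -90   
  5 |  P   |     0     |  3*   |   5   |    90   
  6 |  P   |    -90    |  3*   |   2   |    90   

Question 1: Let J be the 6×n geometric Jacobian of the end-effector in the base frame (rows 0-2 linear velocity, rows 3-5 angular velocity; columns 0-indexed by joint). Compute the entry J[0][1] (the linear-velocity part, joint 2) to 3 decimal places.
8.000

axis z_1 = (0.0000,0.0000,1.0000); lever o_n−o_1 = (1.5981,-8.0000,0.3038)
cross product → J_v[:, 1] = (8.0000,1.5981,-0.0000)
J_ω[:, 1] = z_1
entry J[0][1] = 8.0000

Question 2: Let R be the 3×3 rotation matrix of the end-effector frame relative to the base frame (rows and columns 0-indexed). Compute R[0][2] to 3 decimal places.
End-effector z-axis (col 2 of R) = (-0.5000,0.0000,0.8660)
R[0][2] = -0.5000

-0.500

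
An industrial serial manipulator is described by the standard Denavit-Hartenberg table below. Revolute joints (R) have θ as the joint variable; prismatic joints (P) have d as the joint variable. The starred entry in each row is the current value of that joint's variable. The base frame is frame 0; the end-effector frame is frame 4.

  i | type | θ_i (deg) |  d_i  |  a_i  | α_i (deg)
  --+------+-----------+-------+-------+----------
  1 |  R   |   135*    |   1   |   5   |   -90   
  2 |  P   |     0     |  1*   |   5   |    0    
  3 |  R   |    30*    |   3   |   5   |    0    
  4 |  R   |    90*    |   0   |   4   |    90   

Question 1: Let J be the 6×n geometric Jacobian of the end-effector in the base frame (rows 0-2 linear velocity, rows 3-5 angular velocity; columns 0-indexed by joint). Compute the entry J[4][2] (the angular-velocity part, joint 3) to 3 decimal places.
-0.707

axis z_2 = (-0.7071,-0.7071,0.0000); lever o_n−o_2 = (-3.7690,-0.4737,-5.9641)
cross product → J_v[:, 2] = (4.2173,-4.2173,-2.3301)
J_ω[:, 2] = z_2
entry J[4][2] = -0.7071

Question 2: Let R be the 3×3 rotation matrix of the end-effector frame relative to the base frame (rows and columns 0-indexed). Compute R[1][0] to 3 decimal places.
End-effector x-axis (col 0 of R) = (0.3536,-0.3536,-0.8660)
R[1][0] = -0.3536

-0.354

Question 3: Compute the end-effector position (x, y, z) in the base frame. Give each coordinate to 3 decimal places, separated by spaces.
-11.547 5.890 -4.964

after link 1: o_1 = (-3.5355, 3.5355, 1.0000)
after link 2: o_2 = (-7.7782, 6.3640, 1.0000)
after link 3: o_3 = (-12.9614, 7.3045, -1.5000)
after link 4: o_4 = (-11.5471, 5.8903, -4.9641)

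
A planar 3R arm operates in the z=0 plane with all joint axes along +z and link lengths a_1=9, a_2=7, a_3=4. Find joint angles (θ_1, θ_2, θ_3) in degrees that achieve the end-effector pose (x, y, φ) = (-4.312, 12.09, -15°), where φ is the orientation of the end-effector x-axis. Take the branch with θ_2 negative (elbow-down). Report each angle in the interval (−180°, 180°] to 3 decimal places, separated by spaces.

wrist centre = target − a_3·(cos φ, sin φ) = (-8.1757, 13.1253)
cos θ_2 = (239.1150−9²−7²)/(2·9·7) = 0.8660; θ_2 = -30.0038° (elbow-down)
β = atan2(13.1253,-8.1757) = 121.9187°; ψ = atan2(-3.5004,15.0619) = -13.0833°
θ_1 = β − ψ = 135.0020°
θ_3 = φ − θ_1 − θ_2 = -119.9982° (wrapped to (-180°,180°])

135.002 -30.004 -119.998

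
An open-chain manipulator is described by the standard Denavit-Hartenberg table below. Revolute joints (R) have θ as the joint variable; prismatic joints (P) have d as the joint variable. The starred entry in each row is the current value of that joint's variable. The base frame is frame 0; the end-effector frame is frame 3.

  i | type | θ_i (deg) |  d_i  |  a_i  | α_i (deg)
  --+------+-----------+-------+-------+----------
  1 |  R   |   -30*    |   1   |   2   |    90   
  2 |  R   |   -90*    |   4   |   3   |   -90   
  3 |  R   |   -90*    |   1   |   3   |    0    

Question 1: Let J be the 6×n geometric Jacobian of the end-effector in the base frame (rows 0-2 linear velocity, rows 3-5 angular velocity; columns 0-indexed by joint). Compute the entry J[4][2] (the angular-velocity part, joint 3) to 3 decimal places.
axis z_2 = (0.8660,-0.5000,0.0000); lever o_n−o_2 = (-0.6340,-3.0981,0.0000)
cross product → J_v[:, 2] = (0.0000,-0.0000,-3.0000)
J_ω[:, 2] = z_2
entry J[4][2] = -0.5000

-0.500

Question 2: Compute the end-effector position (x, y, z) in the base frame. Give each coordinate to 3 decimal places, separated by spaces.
after link 1: o_1 = (1.7321, -1.0000, 1.0000)
after link 2: o_2 = (-0.2679, -4.4641, -2.0000)
after link 3: o_3 = (-0.9019, -7.5622, -2.0000)

-0.902 -7.562 -2.000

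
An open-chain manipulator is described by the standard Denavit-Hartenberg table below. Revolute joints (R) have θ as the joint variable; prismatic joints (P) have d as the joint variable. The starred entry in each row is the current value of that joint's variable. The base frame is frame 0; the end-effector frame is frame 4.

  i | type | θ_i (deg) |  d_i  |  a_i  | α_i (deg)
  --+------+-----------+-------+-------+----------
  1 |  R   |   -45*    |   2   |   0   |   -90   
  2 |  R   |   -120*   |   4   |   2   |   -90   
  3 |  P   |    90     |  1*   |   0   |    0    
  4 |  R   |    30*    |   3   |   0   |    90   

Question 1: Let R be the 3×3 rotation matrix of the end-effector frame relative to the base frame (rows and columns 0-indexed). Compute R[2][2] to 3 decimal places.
0.750

End-effector z-axis (col 2 of R) = (-0.6597,-0.0474,0.7500)
R[2][2] = 0.7500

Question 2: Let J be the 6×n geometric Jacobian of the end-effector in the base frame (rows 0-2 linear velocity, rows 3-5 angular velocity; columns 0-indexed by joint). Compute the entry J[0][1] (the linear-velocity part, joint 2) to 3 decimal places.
2.639

axis z_1 = (0.7071,0.7071,0.0000); lever o_n−o_1 = (4.5708,1.0860,3.7321)
cross product → J_v[:, 1] = (2.6390,-2.6390,-2.4641)
J_ω[:, 1] = z_1
entry J[0][1] = 2.6390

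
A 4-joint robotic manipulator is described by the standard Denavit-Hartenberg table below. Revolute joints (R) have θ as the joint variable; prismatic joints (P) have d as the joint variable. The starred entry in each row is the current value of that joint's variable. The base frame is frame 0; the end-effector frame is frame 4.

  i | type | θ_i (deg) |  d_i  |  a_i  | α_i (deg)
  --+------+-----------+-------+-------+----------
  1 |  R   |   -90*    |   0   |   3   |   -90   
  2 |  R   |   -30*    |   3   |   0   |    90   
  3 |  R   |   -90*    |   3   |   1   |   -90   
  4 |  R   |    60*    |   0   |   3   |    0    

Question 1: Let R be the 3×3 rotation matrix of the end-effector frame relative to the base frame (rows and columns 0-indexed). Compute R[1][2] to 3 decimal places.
End-effector z-axis (col 2 of R) = (0.0000,-0.8660,0.5000)
R[1][2] = -0.8660

-0.866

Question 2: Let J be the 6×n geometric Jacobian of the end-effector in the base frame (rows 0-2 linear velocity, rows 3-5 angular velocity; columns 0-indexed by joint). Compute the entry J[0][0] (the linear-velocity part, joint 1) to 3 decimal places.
2.799

axis z_0 = ẑ; lever o_n−o_0 = (0.5000,-2.7990,0.3481)
cross product → J_v[:, 0] = (2.7990,0.5000,-0.0000)
J_ω[:, 0] = z_0
entry J[0][0] = 2.7990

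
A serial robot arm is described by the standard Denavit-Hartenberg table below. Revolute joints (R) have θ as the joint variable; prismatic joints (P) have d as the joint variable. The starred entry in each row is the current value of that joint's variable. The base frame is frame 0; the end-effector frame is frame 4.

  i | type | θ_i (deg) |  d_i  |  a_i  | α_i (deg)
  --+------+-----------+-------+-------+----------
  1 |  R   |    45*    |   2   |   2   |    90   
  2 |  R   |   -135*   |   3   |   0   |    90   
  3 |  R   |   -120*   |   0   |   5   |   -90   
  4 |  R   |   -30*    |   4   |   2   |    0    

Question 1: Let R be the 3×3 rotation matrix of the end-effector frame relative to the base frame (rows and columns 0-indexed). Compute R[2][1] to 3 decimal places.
End-effector y-axis (col 1 of R) = (0.2518,0.8642,-0.4356)
R[2][1] = -0.4356

-0.436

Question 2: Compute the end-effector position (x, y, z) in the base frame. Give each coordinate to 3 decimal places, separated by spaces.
-2.550 4.281 2.638

after link 1: o_1 = (1.4142, 1.4142, 2.0000)
after link 2: o_2 = (3.5355, -0.7071, 2.0000)
after link 3: o_3 = (1.7237, 3.6048, 3.7678)
after link 4: o_4 = (-2.5502, 4.2806, 2.6378)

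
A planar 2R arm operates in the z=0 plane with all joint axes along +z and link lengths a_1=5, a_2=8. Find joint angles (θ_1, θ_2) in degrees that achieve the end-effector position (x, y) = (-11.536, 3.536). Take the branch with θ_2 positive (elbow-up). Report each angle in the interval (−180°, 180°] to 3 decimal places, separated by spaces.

cos θ_2 = (145.5826−5²−8²)/(2·5·8) = 0.7073; θ_2 = 44.9858° (elbow-up)
β = atan2(3.5360,-11.5360) = 162.9587°; ψ = atan2(5.6554,10.6583) = 27.9512°
θ_1 = β − ψ = 135.0076°

135.008 44.986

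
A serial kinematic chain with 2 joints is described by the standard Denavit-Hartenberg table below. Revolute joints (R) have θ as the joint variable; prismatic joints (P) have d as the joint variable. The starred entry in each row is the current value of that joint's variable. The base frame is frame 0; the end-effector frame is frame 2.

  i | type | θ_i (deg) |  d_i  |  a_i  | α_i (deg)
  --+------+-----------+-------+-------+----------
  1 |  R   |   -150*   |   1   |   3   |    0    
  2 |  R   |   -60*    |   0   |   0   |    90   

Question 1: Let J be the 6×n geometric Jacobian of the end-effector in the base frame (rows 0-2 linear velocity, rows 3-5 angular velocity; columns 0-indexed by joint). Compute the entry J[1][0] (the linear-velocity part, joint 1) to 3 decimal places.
-2.598

axis z_0 = ẑ; lever o_n−o_0 = (-2.5981,-1.5000,1.0000)
cross product → J_v[:, 0] = (1.5000,-2.5981,0.0000)
J_ω[:, 0] = z_0
entry J[1][0] = -2.5981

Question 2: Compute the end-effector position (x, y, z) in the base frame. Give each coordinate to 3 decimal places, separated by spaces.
-2.598 -1.500 1.000

after link 1: o_1 = (-2.5981, -1.5000, 1.0000)
after link 2: o_2 = (-2.5981, -1.5000, 1.0000)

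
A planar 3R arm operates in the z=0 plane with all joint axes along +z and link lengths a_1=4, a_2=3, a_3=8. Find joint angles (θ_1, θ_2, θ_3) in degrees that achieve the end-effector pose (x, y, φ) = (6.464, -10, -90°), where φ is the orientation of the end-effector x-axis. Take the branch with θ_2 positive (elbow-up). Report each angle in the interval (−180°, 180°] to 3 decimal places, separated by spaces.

wrist centre = target − a_3·(cos φ, sin φ) = (6.4640, -2.0000)
cos θ_2 = (45.7833−4²−3²)/(2·4·3) = 0.8660; θ_2 = 30.0063° (elbow-up)
β = atan2(-2.0000,6.4640) = -17.1924°; ψ = atan2(1.5003,6.5979) = 12.8105°
θ_1 = β − ψ = -30.0029°
θ_3 = φ − θ_1 − θ_2 = -90.0034° (wrapped to (-180°,180°])

-30.003 30.006 -90.003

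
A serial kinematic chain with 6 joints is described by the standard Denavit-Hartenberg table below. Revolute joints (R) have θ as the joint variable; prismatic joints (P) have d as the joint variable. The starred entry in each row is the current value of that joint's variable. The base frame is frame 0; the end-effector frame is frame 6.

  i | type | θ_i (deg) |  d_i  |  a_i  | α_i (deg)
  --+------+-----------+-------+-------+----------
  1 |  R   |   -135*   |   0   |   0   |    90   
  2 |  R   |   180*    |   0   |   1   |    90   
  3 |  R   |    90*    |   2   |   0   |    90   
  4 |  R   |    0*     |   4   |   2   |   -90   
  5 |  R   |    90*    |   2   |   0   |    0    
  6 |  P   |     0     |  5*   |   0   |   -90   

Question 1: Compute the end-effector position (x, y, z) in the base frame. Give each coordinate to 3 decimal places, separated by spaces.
after link 1: o_1 = (0.0000, 0.0000, 0.0000)
after link 2: o_2 = (0.7071, 0.7071, 0.0000)
after link 3: o_3 = (0.7071, 0.7071, 2.0000)
after link 4: o_4 = (2.1213, 4.9497, 2.0000)
after link 5: o_5 = (2.1213, 4.9497, 4.0000)
after link 6: o_6 = (2.1213, 4.9497, 9.0000)

2.121 4.950 9.000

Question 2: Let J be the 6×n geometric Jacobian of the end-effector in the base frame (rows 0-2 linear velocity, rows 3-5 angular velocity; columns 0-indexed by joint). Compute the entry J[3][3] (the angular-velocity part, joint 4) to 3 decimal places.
0.707

axis z_3 = (0.7071,0.7071,0.0000); lever o_n−o_3 = (1.4142,4.2426,7.0000)
cross product → J_v[:, 3] = (4.9497,-4.9497,2.0000)
J_ω[:, 3] = z_3
entry J[3][3] = 0.7071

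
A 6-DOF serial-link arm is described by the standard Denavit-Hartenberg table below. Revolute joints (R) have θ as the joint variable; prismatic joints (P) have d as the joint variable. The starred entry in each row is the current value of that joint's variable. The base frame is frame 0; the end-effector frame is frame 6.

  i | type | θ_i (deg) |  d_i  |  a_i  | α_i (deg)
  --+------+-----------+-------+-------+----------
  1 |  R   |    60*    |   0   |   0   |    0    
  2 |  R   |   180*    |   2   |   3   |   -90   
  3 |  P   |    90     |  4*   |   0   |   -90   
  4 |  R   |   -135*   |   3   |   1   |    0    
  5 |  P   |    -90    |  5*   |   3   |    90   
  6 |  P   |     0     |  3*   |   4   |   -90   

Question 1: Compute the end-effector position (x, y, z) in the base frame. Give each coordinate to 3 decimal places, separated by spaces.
after link 1: o_1 = (0.0000, 0.0000, 0.0000)
after link 2: o_2 = (-1.5000, -2.5981, 2.0000)
after link 3: o_3 = (1.9641, -4.5981, 2.0000)
after link 4: o_4 = (4.0765, -2.3536, 2.7071)
after link 5: o_5 = (4.7394, 3.0372, 4.8284)
after link 6: o_6 = (0.4527, 5.5121, 5.5355)

0.453 5.512 5.536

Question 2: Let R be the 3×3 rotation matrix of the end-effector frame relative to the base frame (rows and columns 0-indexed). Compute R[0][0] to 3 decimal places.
-0.612

End-effector x-axis (col 0 of R) = (-0.6124,0.3536,0.7071)
R[0][0] = -0.6124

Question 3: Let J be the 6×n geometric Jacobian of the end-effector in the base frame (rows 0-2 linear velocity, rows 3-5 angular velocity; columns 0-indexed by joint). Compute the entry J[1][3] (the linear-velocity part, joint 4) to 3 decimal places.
-1.768

axis z_3 = (0.5000,0.8660,-0.0000); lever o_n−o_3 = (-1.5114,10.1102,3.5355)
cross product → J_v[:, 3] = (3.0619,-1.7678,6.3640)
J_ω[:, 3] = z_3
entry J[1][3] = -1.7678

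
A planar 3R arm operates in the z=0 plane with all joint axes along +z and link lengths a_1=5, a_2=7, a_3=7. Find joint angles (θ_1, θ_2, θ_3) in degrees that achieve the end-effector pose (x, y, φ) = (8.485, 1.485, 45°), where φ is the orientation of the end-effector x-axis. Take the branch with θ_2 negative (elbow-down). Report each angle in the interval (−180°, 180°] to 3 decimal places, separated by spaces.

wrist centre = target − a_3·(cos φ, sin φ) = (3.5353, -3.4647)
cos θ_2 = (24.5025−5²−7²)/(2·5·7) = -0.7071; θ_2 = -135.0000° (elbow-down)
β = atan2(-3.4647,3.5353) = -44.4229°; ψ = atan2(-4.9497,0.0502) = -89.4184°
θ_1 = β − ψ = 44.9954°
θ_3 = φ − θ_1 − θ_2 = 135.0046° (wrapped to (-180°,180°])

44.995 -135.000 135.005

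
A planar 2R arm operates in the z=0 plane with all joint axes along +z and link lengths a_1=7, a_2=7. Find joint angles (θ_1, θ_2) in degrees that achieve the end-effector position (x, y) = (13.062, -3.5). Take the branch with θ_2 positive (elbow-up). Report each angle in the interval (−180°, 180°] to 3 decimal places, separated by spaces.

-30.003 30.005

cos θ_2 = (182.8658−7²−7²)/(2·7·7) = 0.8660; θ_2 = 30.0054° (elbow-up)
β = atan2(-3.5000,13.0620) = -15.0002°; ψ = atan2(3.5006,13.0618) = 15.0027°
θ_1 = β − ψ = -30.0029°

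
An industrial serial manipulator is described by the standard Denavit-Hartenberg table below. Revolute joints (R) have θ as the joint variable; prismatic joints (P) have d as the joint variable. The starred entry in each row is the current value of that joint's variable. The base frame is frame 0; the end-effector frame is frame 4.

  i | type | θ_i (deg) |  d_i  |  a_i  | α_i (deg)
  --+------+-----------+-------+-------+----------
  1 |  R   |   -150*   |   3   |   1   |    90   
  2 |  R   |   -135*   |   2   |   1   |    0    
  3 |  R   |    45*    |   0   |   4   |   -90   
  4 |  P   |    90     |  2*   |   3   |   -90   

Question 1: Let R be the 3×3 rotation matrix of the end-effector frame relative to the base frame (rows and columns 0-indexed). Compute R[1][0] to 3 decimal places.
-0.866

End-effector x-axis (col 0 of R) = (0.5000,-0.8660,-0.0000)
R[1][0] = -0.8660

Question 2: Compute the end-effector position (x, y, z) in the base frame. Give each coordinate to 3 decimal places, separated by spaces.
after link 1: o_1 = (-0.8660, -0.5000, 3.0000)
after link 2: o_2 = (-1.2537, 1.5856, 2.2929)
after link 3: o_3 = (-1.2537, 1.5856, -1.7071)
after link 4: o_4 = (-1.4857, -2.0125, -1.7071)

-1.486 -2.012 -1.707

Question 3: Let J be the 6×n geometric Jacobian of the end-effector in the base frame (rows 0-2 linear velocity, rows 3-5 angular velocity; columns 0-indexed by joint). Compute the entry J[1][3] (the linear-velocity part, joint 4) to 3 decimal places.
prismatic axis z_3 = (-0.8660,-0.5000,0.0000)
J_v[:, 3] = z_3; J_ω[:, 3] = (0,0,0)
entry J[1][3] = -0.5000

-0.500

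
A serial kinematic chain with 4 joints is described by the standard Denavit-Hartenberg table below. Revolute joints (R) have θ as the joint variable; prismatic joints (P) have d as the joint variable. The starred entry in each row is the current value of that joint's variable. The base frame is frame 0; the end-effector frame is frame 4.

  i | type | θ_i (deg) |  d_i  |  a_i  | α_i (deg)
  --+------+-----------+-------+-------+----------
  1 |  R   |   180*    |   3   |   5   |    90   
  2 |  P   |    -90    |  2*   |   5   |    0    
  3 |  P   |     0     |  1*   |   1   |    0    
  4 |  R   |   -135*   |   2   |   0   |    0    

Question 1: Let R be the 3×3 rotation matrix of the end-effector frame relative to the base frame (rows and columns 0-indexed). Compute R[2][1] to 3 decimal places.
End-effector y-axis (col 1 of R) = (0.7071,-0.0000,-0.7071)
R[2][1] = -0.7071

-0.707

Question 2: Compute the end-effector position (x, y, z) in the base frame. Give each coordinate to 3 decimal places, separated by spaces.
after link 1: o_1 = (-5.0000, 0.0000, 3.0000)
after link 2: o_2 = (-5.0000, 2.0000, -2.0000)
after link 3: o_3 = (-5.0000, 3.0000, -3.0000)
after link 4: o_4 = (-5.0000, 5.0000, -3.0000)

-5.000 5.000 -3.000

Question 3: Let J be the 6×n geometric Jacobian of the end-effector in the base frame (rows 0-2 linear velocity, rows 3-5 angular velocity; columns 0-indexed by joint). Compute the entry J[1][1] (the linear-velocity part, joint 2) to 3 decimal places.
prismatic axis z_1 = (0.0000,1.0000,0.0000)
J_v[:, 1] = z_1; J_ω[:, 1] = (0,0,0)
entry J[1][1] = 1.0000

1.000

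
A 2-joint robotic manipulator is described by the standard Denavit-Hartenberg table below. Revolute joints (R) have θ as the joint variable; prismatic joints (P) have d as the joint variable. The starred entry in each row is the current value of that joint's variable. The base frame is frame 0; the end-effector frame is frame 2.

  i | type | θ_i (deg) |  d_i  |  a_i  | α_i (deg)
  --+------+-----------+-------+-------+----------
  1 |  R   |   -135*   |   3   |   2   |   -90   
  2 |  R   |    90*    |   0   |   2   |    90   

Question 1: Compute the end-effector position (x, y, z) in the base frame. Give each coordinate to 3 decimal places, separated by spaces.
-1.414 -1.414 1.000

after link 1: o_1 = (-1.4142, -1.4142, 3.0000)
after link 2: o_2 = (-1.4142, -1.4142, 1.0000)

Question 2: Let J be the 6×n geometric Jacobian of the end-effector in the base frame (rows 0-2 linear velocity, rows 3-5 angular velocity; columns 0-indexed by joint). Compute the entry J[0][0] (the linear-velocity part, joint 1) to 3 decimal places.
axis z_0 = ẑ; lever o_n−o_0 = (-1.4142,-1.4142,1.0000)
cross product → J_v[:, 0] = (1.4142,-1.4142,0.0000)
J_ω[:, 0] = z_0
entry J[0][0] = 1.4142

1.414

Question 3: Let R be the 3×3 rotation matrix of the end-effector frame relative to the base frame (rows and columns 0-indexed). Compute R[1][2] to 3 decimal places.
End-effector z-axis (col 2 of R) = (-0.7071,-0.7071,0.0000)
R[1][2] = -0.7071

-0.707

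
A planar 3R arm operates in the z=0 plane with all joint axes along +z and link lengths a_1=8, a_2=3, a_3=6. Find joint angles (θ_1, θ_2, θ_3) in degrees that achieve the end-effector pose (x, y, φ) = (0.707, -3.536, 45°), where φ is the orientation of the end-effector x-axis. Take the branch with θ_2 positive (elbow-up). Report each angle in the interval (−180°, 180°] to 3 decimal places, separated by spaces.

-134.998 89.990 90.008

wrist centre = target − a_3·(cos φ, sin φ) = (-3.5356, -7.7786)
cos θ_2 = (73.0080−8²−3²)/(2·8·3) = 0.0002; θ_2 = 89.9904° (elbow-up)
β = atan2(-7.7786,-3.5356) = -114.4433°; ψ = atan2(3.0000,8.0005) = 20.5549°
θ_1 = β − ψ = -134.9982°
θ_3 = φ − θ_1 − θ_2 = 90.0077° (wrapped to (-180°,180°])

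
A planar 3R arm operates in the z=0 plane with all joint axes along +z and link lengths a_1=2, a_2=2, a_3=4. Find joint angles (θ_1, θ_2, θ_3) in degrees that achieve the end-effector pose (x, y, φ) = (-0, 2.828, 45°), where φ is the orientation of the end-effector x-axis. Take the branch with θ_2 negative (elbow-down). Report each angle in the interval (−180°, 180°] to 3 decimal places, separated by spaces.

-134.991 -90.000 -90.009

wrist centre = target − a_3·(cos φ, sin φ) = (-2.8284, -0.0004)
cos θ_2 = (8.0000−2²−2²)/(2·2·2) = 0.0000; θ_2 = -90.0000° (elbow-down)
β = atan2(-0.0004,-2.8284) = -179.9913°; ψ = atan2(-2.0000,2.0000) = -45.0000°
θ_1 = β − ψ = -134.9913°
θ_3 = φ − θ_1 − θ_2 = -90.0087° (wrapped to (-180°,180°])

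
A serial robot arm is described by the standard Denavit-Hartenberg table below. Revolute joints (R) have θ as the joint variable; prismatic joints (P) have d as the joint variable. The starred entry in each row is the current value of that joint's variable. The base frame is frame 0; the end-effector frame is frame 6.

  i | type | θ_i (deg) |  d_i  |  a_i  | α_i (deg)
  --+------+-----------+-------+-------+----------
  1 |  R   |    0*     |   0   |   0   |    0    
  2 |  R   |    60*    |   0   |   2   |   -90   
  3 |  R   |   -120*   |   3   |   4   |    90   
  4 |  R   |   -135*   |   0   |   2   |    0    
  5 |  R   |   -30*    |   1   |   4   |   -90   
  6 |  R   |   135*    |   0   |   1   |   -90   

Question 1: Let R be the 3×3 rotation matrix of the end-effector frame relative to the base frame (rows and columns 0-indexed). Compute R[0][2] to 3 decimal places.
End-effector z-axis (col 2 of R) = (-0.6354,-0.7346,0.2380)
R[0][2] = -0.6354

-0.635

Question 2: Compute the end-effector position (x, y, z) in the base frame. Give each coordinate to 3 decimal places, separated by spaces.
after link 1: o_1 = (0.0000, 0.0000, 0.0000)
after link 2: o_2 = (1.0000, 1.7321, 0.0000)
after link 3: o_3 = (-2.5981, 1.5000, 3.4641)
after link 4: o_4 = (-1.0198, 1.4053, 2.2394)
after link 5: o_5 = (0.4097, 1.8107, -1.6067)
after link 6: o_6 = (0.3867, 2.1367, -0.6616)

0.387 2.137 -0.662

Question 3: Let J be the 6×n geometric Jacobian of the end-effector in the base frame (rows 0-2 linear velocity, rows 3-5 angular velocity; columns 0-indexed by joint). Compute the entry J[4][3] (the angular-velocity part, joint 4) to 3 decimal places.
axis z_3 = (-0.4330,-0.7500,-0.5000); lever o_n−o_3 = (2.9847,0.6367,-4.1258)
cross product → J_v[:, 3] = (3.4127,-3.2789,1.9628)
J_ω[:, 3] = z_3
entry J[4][3] = -0.7500

-0.750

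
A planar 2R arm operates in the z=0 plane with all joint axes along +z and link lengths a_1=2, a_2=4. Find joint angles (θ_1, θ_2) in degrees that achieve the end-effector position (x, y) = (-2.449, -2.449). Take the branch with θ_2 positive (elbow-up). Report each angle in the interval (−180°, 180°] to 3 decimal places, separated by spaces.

cos θ_2 = (11.9952−2²−4²)/(2·2·4) = -0.5003; θ_2 = 120.0198° (elbow-up)
β = atan2(-2.4490,-2.4490) = -135.0000°; ψ = atan2(3.4634,-0.0012) = 90.0198°
θ_1 = β − ψ = -225.0198°

134.980 120.020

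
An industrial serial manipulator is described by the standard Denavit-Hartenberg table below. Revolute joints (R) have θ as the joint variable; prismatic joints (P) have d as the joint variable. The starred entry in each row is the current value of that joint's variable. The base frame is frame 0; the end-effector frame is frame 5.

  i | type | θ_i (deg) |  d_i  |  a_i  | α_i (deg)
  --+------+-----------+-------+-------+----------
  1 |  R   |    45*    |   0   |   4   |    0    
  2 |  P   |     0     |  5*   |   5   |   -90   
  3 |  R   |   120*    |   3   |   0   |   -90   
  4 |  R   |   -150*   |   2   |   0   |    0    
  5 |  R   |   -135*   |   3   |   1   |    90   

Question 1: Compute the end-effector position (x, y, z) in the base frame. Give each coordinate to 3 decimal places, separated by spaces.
1.772 4.649 7.276

after link 1: o_1 = (2.8284, 2.8284, 0.0000)
after link 2: o_2 = (6.3640, 6.3640, 5.0000)
after link 3: o_3 = (4.2426, 8.4853, 5.0000)
after link 4: o_4 = (3.0179, 7.2605, 6.0000)
after link 5: o_5 = (1.7723, 4.6489, 7.2759)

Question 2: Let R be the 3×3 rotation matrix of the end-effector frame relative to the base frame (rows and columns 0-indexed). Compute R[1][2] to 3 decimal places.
-0.158

End-effector z-axis (col 2 of R) = (-0.5245,-0.1585,-0.8365)
R[1][2] = -0.1585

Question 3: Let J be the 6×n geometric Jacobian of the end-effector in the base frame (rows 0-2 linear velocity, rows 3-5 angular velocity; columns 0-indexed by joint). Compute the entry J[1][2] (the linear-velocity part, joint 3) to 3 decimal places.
axis z_2 = (-0.7071,0.7071,0.0000); lever o_n−o_2 = (-4.5917,-1.7151,2.2759)
cross product → J_v[:, 2] = (1.6093,1.6093,4.4595)
J_ω[:, 2] = z_2
entry J[1][2] = 1.6093

1.609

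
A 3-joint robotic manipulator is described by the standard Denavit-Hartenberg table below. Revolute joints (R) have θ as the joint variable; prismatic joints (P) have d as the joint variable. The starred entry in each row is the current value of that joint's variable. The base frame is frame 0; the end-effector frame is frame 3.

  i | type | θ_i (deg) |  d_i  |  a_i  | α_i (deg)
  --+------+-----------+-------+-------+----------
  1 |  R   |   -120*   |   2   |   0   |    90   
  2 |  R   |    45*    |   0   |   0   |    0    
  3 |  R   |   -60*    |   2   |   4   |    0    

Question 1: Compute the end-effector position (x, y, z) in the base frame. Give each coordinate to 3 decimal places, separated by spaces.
-3.664 -2.346 0.965

after link 1: o_1 = (0.0000, 0.0000, 2.0000)
after link 2: o_2 = (0.0000, 0.0000, 2.0000)
after link 3: o_3 = (-3.6639, -2.3461, 0.9647)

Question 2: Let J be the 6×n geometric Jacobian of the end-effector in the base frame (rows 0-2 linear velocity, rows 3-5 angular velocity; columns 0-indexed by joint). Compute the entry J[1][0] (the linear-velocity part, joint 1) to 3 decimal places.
axis z_0 = ẑ; lever o_n−o_0 = (-3.6639,-2.3461,0.9647)
cross product → J_v[:, 0] = (2.3461,-3.6639,0.0000)
J_ω[:, 0] = z_0
entry J[1][0] = -3.6639

-3.664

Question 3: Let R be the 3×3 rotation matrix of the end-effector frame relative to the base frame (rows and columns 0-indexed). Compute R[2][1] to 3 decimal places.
End-effector y-axis (col 1 of R) = (-0.1294,-0.2241,0.9659)
R[2][1] = 0.9659

0.966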